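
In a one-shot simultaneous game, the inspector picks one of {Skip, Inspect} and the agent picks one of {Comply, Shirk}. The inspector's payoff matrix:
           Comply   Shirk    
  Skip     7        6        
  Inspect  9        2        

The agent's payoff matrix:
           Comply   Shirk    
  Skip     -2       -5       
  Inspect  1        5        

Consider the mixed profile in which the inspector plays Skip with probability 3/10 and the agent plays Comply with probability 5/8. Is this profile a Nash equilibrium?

No

Given the inspector's mix p = 3/10, the agent's payoff from Comply is 1/10 but from Shirk is 2. The agent strictly prefers Shirk, so the agent would not mix.
So the proposed profile is not a Nash equilibrium.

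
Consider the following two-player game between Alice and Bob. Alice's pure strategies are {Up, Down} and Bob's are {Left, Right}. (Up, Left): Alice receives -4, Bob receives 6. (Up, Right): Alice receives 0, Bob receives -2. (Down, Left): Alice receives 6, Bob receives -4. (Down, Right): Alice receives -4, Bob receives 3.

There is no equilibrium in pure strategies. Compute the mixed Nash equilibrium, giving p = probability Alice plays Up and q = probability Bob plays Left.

p = 7/15, q = 2/7

For Bob to be willing to mix, Bob must be indifferent between Left and Right, which pins down Alice's mix.
  Bob's expected payoff from Left: p·6 + (1−p)·(-4) = 10p - 4
  Bob's expected payoff from Right: p·(-2) + (1−p)·3 = -5p + 3
  10p - 4 = -5p + 3  ⇒  15p = 7  ⇒  p = 7/15.
Alice's indifference between Up and Down determines Bob's mixing probability q:
  Alice's expected payoff from Up: q·(-4) + (1−q)·0 = -4q
  Alice's expected payoff from Down: q·6 + (1−q)·(-4) = 10q - 4
  -4q = 10q - 4  ⇒  -14q = -4  ⇒  q = 2/7.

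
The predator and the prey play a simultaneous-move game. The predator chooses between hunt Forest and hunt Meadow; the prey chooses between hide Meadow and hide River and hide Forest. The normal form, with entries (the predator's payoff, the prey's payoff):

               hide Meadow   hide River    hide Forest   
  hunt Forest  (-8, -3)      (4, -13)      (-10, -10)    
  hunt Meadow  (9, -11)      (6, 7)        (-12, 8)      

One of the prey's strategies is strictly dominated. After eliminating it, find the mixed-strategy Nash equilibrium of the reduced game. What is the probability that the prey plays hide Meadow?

The prey's strategy hide River is strictly dominated by hide Forest: -10 > -13 and 8 > 7. Eliminate hide River.
The prey's mix must leave the predator indifferent between hunt Forest and hunt Meadow.
  the predator's expected payoff from hunt Forest: q·(-8) + (1−q)·(-10) = 2q - 10
  the predator's expected payoff from hunt Meadow: q·9 + (1−q)·(-12) = 21q - 12
  2q - 10 = 21q - 12  ⇒  -19q = -2  ⇒  q = 2/19.

q = 2/19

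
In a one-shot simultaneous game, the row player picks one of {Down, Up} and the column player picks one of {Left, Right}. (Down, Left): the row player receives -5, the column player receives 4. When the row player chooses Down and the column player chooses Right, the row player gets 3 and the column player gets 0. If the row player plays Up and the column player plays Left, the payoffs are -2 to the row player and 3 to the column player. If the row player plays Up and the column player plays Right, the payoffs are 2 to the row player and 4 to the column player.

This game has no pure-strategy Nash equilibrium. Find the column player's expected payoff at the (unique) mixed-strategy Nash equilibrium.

16/5

For the column player to be willing to mix, the column player must be indifferent between Left and Right, which pins down the row player's mix.
  the column player's expected payoff from Left: p·4 + (1−p)·3 = p + 3
  the column player's expected payoff from Right: p·0 + (1−p)·4 = -4p + 4
  p + 3 = -4p + 4  ⇒  5p = 1  ⇒  p = 1/5.
At equilibrium the column player is indifferent across columns, so the column player's payoff equals the payoff from Left: (1/5)·4 + (4/5)·3 = 16/5.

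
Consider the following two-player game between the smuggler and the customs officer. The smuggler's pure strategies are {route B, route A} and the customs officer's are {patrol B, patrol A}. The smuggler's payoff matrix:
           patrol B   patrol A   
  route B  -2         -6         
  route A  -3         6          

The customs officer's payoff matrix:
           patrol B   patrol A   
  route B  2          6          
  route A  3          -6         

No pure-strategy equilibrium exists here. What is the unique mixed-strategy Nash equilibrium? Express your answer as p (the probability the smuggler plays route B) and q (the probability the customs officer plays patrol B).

The smuggler's mix must leave the customs officer indifferent between patrol B and patrol A.
  the customs officer's payoff to patrol B: p·2 + (1−p)·3 = -p + 3
  the customs officer's payoff to patrol A: p·6 + (1−p)·(-6) = 12p - 6
  -p + 3 = 12p - 6  ⇒  -13p = -9  ⇒  p = 9/13.
The customs officer's mix must leave the smuggler indifferent between route B and route A.
  the smuggler's payoff to route B: q·(-2) + (1−q)·(-6) = 4q - 6
  the smuggler's payoff to route A: q·(-3) + (1−q)·6 = -9q + 6
  4q - 6 = -9q + 6  ⇒  13q = 12  ⇒  q = 12/13.

p = 9/13, q = 12/13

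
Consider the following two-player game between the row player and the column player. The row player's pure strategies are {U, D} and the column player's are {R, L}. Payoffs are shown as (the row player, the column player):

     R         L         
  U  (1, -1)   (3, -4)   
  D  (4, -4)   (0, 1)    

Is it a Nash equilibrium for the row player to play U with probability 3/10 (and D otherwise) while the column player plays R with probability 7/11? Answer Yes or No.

No

Given the row player's mix p = 3/10, the column player's payoff from R is -31/10 but from L is -1/2. The column player strictly prefers L, so the column player would not mix.
So the proposed profile is not a Nash equilibrium.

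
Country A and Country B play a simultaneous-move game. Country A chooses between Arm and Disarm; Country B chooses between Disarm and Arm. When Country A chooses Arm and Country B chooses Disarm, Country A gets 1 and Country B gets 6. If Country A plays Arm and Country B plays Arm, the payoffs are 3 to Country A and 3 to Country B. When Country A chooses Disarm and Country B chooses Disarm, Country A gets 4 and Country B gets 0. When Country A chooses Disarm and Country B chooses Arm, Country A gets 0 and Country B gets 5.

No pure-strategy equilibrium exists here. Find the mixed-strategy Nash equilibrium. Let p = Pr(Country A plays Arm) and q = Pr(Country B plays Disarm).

p = 5/8, q = 1/2

For Country B to be willing to mix, Country B must be indifferent between Disarm and Arm, which pins down Country A's mix.
  Country B's payoff to Disarm: p·6 + (1−p)·0 = 6p
  Country B's payoff to Arm: p·3 + (1−p)·5 = -2p + 5
  6p = -2p + 5  ⇒  8p = 5  ⇒  p = 5/8.
Country B's mix must leave Country A indifferent between Arm and Disarm.
  Country A's payoff to Arm: q·1 + (1−q)·3 = -2q + 3
  Country A's payoff to Disarm: q·4 + (1−q)·0 = 4q
  -2q + 3 = 4q  ⇒  -6q = -3  ⇒  q = 1/2.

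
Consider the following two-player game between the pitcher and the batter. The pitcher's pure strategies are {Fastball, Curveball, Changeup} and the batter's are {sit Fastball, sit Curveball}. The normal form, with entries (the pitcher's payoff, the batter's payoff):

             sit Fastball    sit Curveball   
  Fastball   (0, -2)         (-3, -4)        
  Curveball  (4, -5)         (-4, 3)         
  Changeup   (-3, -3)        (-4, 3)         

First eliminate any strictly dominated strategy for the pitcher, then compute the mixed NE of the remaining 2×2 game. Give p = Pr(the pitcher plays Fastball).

p = 4/5

The pitcher's strategy Changeup is strictly dominated by Fastball: 0 > -3 and -3 > -4. Eliminate Changeup.
The batter's indifference between sit Fastball and sit Curveball determines the pitcher's mixing probability p:
  the batter's expected payoff from sit Fastball: p·(-2) + (1−p)·(-5) = 3p - 5
  the batter's expected payoff from sit Curveball: p·(-4) + (1−p)·3 = -7p + 3
  3p - 5 = -7p + 3  ⇒  10p = 8  ⇒  p = 4/5.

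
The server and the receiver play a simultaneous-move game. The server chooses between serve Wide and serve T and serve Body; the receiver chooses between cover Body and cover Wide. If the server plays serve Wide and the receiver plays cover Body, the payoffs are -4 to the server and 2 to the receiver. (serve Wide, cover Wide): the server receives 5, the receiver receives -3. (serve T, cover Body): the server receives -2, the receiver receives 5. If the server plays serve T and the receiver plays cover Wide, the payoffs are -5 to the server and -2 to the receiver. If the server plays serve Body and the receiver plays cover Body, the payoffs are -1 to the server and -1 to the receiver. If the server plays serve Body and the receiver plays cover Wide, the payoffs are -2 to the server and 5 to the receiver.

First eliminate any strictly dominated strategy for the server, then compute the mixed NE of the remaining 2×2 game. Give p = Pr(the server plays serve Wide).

p = 6/11

The server's strategy serve T is strictly dominated by serve Body: -1 > -2 and -2 > -5. Eliminate serve T.
In a mixed equilibrium the receiver is indifferent between cover Body and cover Wide; this condition fixes p.
  the receiver's payoff to cover Body: p·2 + (1−p)·(-1) = 3p - 1
  the receiver's payoff to cover Wide: p·(-3) + (1−p)·5 = -8p + 5
  3p - 1 = -8p + 5  ⇒  11p = 6  ⇒  p = 6/11.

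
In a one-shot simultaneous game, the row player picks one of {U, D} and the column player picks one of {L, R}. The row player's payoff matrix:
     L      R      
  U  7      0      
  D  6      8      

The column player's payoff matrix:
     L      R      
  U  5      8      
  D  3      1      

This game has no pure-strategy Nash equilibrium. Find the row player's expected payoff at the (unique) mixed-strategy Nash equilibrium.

56/9

In a mixed equilibrium the row player is indifferent between U and D; this condition fixes q.
  the row player's payoff from U: q·7 + (1−q)·0 = 7q
  the row player's payoff from D: q·6 + (1−q)·8 = -2q + 8
  7q = -2q + 8  ⇒  9q = 8  ⇒  q = 8/9.
At equilibrium the row player is indifferent across rows, so the row player's payoff equals the payoff from U: (8/9)·7 + (1/9)·0 = 56/9.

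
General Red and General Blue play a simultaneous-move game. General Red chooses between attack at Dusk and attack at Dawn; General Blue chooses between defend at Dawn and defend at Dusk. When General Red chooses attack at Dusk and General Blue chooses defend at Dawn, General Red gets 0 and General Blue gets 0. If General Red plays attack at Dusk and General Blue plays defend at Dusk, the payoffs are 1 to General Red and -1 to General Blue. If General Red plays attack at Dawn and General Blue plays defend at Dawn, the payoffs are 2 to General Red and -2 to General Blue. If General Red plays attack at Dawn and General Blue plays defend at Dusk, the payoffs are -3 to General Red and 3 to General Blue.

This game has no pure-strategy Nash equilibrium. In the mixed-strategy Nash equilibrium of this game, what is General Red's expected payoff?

In a mixed equilibrium General Red is indifferent between attack at Dusk and attack at Dawn; this condition fixes q.
  General Red's payoff from attack at Dusk: q·0 + (1−q)·1 = -q + 1
  General Red's payoff from attack at Dawn: q·2 + (1−q)·(-3) = 5q - 3
  -q + 1 = 5q - 3  ⇒  -6q = -4  ⇒  q = 2/3.
At equilibrium General Red is indifferent across rows, so General Red's payoff equals the payoff from attack at Dusk: (2/3)·0 + (1/3)·1 = 1/3.

1/3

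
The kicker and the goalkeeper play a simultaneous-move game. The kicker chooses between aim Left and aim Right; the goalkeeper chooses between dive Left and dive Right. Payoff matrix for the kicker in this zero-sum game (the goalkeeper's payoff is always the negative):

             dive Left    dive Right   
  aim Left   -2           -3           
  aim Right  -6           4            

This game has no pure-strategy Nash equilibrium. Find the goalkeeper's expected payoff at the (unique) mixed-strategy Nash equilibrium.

For the goalkeeper to be willing to mix, the goalkeeper must be indifferent between dive Left and dive Right, which pins down the kicker's mix.
  the goalkeeper's payoff to dive Left: p·2 + (1−p)·6 = -4p + 6
  the goalkeeper's payoff to dive Right: p·3 + (1−p)·(-4) = 7p - 4
  -4p + 6 = 7p - 4  ⇒  -11p = -10  ⇒  p = 10/11.
At equilibrium the goalkeeper is indifferent across columns, so the goalkeeper's payoff equals the payoff from dive Left: (10/11)·2 + (1/11)·6 = 26/11.

26/11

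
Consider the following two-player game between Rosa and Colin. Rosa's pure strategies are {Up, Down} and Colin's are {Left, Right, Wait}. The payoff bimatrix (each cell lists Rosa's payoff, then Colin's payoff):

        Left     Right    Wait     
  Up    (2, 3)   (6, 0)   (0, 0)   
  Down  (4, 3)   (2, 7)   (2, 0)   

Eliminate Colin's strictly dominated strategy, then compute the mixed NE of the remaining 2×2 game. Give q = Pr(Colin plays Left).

q = 2/3

Colin's strategy Wait is strictly dominated by Left: 3 > 0 and 3 > 0. Eliminate Wait.
For Rosa to be willing to mix, Rosa must be indifferent between Up and Down, which pins down Colin's mix.
  Rosa's payoff from Up: q·2 + (1−q)·6 = -4q + 6
  Rosa's payoff from Down: q·4 + (1−q)·2 = 2q + 2
  -4q + 6 = 2q + 2  ⇒  -6q = -4  ⇒  q = 2/3.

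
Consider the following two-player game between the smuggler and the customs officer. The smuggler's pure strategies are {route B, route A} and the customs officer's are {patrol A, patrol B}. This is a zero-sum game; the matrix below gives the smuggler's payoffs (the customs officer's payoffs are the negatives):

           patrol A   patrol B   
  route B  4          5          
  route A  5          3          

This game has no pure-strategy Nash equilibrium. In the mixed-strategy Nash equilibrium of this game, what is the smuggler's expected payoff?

The customs officer's mix must leave the smuggler indifferent between route B and route A.
  the smuggler's expected payoff from route B: q·4 + (1−q)·5 = -q + 5
  the smuggler's expected payoff from route A: q·5 + (1−q)·3 = 2q + 3
  -q + 5 = 2q + 3  ⇒  -3q = -2  ⇒  q = 2/3.
At equilibrium the smuggler is indifferent across rows, so the smuggler's payoff equals the payoff from route B: (2/3)·4 + (1/3)·5 = 13/3.

13/3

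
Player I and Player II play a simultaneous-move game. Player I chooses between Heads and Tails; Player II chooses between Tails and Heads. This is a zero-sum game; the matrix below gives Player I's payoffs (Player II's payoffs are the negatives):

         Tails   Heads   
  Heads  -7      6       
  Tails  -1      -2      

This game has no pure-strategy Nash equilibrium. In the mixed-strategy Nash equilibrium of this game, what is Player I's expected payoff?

-10/7

Player II's mix must leave Player I indifferent between Heads and Tails.
  Player I's expected payoff from Heads: q·(-7) + (1−q)·6 = -13q + 6
  Player I's expected payoff from Tails: q·(-1) + (1−q)·(-2) = q - 2
  -13q + 6 = q - 2  ⇒  -14q = -8  ⇒  q = 4/7.
At equilibrium Player I is indifferent across rows, so Player I's payoff equals the payoff from Heads: (4/7)·(-7) + (3/7)·6 = -10/7.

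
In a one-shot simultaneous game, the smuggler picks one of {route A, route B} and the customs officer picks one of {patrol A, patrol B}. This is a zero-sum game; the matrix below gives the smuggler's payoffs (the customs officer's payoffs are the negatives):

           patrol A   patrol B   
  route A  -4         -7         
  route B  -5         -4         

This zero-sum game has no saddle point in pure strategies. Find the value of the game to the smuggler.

v = -19/4

The smuggler's indifference between route A and route B determines the customs officer's mixing probability q:
  the smuggler's payoff to route A: q·(-4) + (1−q)·(-7) = 3q - 7
  the smuggler's payoff to route B: q·(-5) + (1−q)·(-4) = -q - 4
  3q - 7 = -q - 4  ⇒  4q = 3  ⇒  q = 3/4.
The value is the smuggler's expected payoff against this mix (using route A): (3/4)·(-4) + (1/4)·(-7) = -19/4.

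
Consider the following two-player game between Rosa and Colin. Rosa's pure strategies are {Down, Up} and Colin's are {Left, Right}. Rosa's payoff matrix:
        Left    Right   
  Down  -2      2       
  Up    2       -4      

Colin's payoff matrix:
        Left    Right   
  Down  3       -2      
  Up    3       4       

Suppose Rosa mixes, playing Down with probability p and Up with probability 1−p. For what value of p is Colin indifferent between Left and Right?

Set Colin's expected payoff from Left equal to that from Right:
  Colin's payoff from Left: p·3 + (1−p)·3 = 3
  Colin's payoff from Right: p·(-2) + (1−p)·4 = -6p + 4
  3 = -6p + 4  ⇒  6p = 1  ⇒  p = 1/6.

p = 1/6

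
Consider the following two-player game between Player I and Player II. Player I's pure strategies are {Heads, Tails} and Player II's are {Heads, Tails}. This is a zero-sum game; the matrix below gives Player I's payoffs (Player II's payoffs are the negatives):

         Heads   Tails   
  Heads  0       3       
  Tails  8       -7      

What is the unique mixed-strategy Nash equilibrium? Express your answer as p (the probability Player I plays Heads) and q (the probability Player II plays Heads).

p = 5/6, q = 5/9

Player I's mix must leave Player II indifferent between Heads and Tails.
  Player II's payoff from Heads: p·0 + (1−p)·(-8) = 8p - 8
  Player II's payoff from Tails: p·(-3) + (1−p)·7 = -10p + 7
  8p - 8 = -10p + 7  ⇒  18p = 15  ⇒  p = 5/6.
For Player I to be willing to mix, Player I must be indifferent between Heads and Tails, which pins down Player II's mix.
  Player I's payoff to Heads: q·0 + (1−q)·3 = -3q + 3
  Player I's payoff to Tails: q·8 + (1−q)·(-7) = 15q - 7
  -3q + 3 = 15q - 7  ⇒  -18q = -10  ⇒  q = 5/9.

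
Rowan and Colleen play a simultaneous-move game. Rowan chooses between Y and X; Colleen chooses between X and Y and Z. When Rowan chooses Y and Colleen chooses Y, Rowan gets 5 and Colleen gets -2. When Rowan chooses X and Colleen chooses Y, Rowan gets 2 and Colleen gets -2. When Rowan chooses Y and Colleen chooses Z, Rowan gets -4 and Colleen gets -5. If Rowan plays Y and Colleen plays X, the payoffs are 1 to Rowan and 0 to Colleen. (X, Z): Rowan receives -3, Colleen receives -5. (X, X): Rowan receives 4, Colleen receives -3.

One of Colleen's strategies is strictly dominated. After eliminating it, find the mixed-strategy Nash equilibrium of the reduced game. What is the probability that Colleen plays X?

Colleen's strategy Z is strictly dominated by Y: -2 > -5 and -2 > -5. Eliminate Z.
For Rowan to be willing to mix, Rowan must be indifferent between Y and X, which pins down Colleen's mix.
  Rowan's payoff from Y: q·1 + (1−q)·5 = -4q + 5
  Rowan's payoff from X: q·4 + (1−q)·2 = 2q + 2
  -4q + 5 = 2q + 2  ⇒  -6q = -3  ⇒  q = 1/2.

q = 1/2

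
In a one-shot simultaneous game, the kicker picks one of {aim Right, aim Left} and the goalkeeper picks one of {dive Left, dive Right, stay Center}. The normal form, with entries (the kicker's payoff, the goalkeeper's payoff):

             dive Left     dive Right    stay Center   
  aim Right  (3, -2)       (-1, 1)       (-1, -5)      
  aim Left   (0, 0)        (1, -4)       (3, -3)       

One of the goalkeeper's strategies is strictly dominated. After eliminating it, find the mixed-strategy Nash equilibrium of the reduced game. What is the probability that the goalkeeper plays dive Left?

q = 2/5

The goalkeeper's strategy stay Center is strictly dominated by dive Left: -2 > -5 and 0 > -3. Eliminate stay Center.
In a mixed equilibrium the kicker is indifferent between aim Right and aim Left; this condition fixes q.
  the kicker's expected payoff from aim Right: q·3 + (1−q)·(-1) = 4q - 1
  the kicker's expected payoff from aim Left: q·0 + (1−q)·1 = -q + 1
  4q - 1 = -q + 1  ⇒  5q = 2  ⇒  q = 2/5.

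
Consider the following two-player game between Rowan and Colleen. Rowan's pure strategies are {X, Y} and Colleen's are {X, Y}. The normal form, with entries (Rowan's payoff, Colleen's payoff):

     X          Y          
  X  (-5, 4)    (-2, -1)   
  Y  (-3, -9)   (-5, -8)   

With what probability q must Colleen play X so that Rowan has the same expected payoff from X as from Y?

q = 3/5

For Rowan to be willing to mix, Rowan must be indifferent between X and Y, which pins down Colleen's mix.
  Rowan's payoff from X: q·(-5) + (1−q)·(-2) = -3q - 2
  Rowan's payoff from Y: q·(-3) + (1−q)·(-5) = 2q - 5
  -3q - 2 = 2q - 5  ⇒  -5q = -3  ⇒  q = 3/5.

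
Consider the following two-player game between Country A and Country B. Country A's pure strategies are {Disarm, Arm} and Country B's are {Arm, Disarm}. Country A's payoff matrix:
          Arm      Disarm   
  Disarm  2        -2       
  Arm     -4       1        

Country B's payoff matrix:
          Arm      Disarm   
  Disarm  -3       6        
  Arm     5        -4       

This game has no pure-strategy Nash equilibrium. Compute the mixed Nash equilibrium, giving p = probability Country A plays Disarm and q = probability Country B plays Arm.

Country A's mix must leave Country B indifferent between Arm and Disarm.
  Country B's expected payoff from Arm: p·(-3) + (1−p)·5 = -8p + 5
  Country B's expected payoff from Disarm: p·6 + (1−p)·(-4) = 10p - 4
  -8p + 5 = 10p - 4  ⇒  -18p = -9  ⇒  p = 1/2.
Country B's mix must leave Country A indifferent between Disarm and Arm.
  Country A's payoff to Disarm: q·2 + (1−q)·(-2) = 4q - 2
  Country A's payoff to Arm: q·(-4) + (1−q)·1 = -5q + 1
  4q - 2 = -5q + 1  ⇒  9q = 3  ⇒  q = 1/3.

p = 1/2, q = 1/3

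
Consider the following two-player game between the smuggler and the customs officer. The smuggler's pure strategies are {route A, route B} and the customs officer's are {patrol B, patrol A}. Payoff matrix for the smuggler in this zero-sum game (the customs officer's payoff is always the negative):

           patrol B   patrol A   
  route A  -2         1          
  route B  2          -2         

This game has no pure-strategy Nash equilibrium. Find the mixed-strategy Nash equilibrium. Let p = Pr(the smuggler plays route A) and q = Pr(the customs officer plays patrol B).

p = 4/7, q = 3/7

For the customs officer to be willing to mix, the customs officer must be indifferent between patrol B and patrol A, which pins down the smuggler's mix.
  the customs officer's payoff from patrol B: p·2 + (1−p)·(-2) = 4p - 2
  the customs officer's payoff from patrol A: p·(-1) + (1−p)·2 = -3p + 2
  4p - 2 = -3p + 2  ⇒  7p = 4  ⇒  p = 4/7.
In a mixed equilibrium the smuggler is indifferent between route A and route B; this condition fixes q.
  the smuggler's payoff from route A: q·(-2) + (1−q)·1 = -3q + 1
  the smuggler's payoff from route B: q·2 + (1−q)·(-2) = 4q - 2
  -3q + 1 = 4q - 2  ⇒  -7q = -3  ⇒  q = 3/7.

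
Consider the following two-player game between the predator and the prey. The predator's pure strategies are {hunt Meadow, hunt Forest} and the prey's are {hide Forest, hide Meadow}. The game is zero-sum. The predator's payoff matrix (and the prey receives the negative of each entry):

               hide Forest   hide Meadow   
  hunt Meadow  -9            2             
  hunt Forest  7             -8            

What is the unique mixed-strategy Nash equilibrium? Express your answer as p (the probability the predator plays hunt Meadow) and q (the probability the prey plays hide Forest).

p = 15/26, q = 5/13

The predator's mix must leave the prey indifferent between hide Forest and hide Meadow.
  the prey's payoff from hide Forest: p·9 + (1−p)·(-7) = 16p - 7
  the prey's payoff from hide Meadow: p·(-2) + (1−p)·8 = -10p + 8
  16p - 7 = -10p + 8  ⇒  26p = 15  ⇒  p = 15/26.
For the predator to be willing to mix, the predator must be indifferent between hunt Meadow and hunt Forest, which pins down the prey's mix.
  the predator's expected payoff from hunt Meadow: q·(-9) + (1−q)·2 = -11q + 2
  the predator's expected payoff from hunt Forest: q·7 + (1−q)·(-8) = 15q - 8
  -11q + 2 = 15q - 8  ⇒  -26q = -10  ⇒  q = 5/13.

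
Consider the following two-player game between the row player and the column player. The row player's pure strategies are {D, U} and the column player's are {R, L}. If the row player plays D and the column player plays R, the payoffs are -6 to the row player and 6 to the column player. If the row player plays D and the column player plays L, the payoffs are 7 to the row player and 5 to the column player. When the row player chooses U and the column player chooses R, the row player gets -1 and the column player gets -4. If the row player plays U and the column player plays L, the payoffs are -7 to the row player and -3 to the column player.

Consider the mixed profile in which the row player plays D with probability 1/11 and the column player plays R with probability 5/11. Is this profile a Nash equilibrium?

Given the row player's mix p = 1/11, the column player's payoff from R is -34/11 but from L is -25/11. The column player strictly prefers L, so the column player would not mix.
So the proposed profile is not a Nash equilibrium.

No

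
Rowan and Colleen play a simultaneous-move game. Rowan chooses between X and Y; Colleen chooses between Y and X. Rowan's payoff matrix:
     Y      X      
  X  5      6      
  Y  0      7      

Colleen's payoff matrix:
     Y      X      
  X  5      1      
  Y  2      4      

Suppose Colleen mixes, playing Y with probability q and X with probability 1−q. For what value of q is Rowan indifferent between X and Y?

q = 1/6

For Rowan to be willing to mix, Rowan must be indifferent between X and Y, which pins down Colleen's mix.
  Rowan's expected payoff from X: q·5 + (1−q)·6 = -q + 6
  Rowan's expected payoff from Y: q·0 + (1−q)·7 = -7q + 7
  -q + 6 = -7q + 7  ⇒  6q = 1  ⇒  q = 1/6.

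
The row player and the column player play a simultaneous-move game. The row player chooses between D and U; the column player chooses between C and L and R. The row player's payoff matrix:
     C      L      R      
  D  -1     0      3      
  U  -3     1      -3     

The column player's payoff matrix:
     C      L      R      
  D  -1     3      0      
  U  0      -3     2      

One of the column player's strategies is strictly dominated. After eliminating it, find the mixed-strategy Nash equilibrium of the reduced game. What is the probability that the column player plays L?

The column player's strategy C is strictly dominated by R: 0 > -1 and 2 > 0. Eliminate C.
Set the row player's expected payoff from D equal to that from U:
  the row player's payoff to D: q·0 + (1−q)·3 = -3q + 3
  the row player's payoff to U: q·1 + (1−q)·(-3) = 4q - 3
  -3q + 3 = 4q - 3  ⇒  -7q = -6  ⇒  q = 6/7.

q = 6/7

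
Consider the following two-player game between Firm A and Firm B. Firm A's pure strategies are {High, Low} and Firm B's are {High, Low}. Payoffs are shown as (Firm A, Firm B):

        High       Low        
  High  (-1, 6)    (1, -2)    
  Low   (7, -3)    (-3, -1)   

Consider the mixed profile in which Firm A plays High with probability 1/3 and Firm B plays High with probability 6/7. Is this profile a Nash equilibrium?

No

Given Firm A's mix p = 1/3, Firm B's payoff from High is 0 but from Low is -4/3. Firm B strictly prefers High, so Firm B would not mix.
So the proposed profile is not a Nash equilibrium.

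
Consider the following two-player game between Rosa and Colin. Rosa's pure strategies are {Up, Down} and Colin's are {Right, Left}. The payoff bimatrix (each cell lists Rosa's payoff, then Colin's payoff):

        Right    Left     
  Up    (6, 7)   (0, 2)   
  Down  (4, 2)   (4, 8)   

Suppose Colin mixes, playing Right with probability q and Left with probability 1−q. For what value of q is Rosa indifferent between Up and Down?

q = 2/3

For Rosa to be willing to mix, Rosa must be indifferent between Up and Down, which pins down Colin's mix.
  Rosa's payoff from Up: q·6 + (1−q)·0 = 6q
  Rosa's payoff from Down: q·4 + (1−q)·4 = 4
  6q = 4  ⇒  6q = 4  ⇒  q = 2/3.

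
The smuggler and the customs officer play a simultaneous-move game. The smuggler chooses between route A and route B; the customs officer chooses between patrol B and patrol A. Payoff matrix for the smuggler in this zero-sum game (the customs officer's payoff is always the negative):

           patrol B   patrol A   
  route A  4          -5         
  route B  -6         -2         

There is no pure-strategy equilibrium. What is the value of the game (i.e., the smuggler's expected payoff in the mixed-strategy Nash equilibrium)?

v = -38/13

The customs officer's mix must leave the smuggler indifferent between route A and route B.
  the smuggler's expected payoff from route A: q·4 + (1−q)·(-5) = 9q - 5
  the smuggler's expected payoff from route B: q·(-6) + (1−q)·(-2) = -4q - 2
  9q - 5 = -4q - 2  ⇒  13q = 3  ⇒  q = 3/13.
The value is the smuggler's expected payoff against this mix (using route A): (3/13)·4 + (10/13)·(-5) = -38/13.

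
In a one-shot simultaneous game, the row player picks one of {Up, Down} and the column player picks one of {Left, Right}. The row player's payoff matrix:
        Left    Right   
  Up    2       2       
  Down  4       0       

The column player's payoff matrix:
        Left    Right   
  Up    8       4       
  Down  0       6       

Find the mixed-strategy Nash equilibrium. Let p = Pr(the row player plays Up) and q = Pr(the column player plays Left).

The row player's mix must leave the column player indifferent between Left and Right.
  the column player's expected payoff from Left: p·8 + (1−p)·0 = 8p
  the column player's expected payoff from Right: p·4 + (1−p)·6 = -2p + 6
  8p = -2p + 6  ⇒  10p = 6  ⇒  p = 3/5.
For the row player to be willing to mix, the row player must be indifferent between Up and Down, which pins down the column player's mix.
  the row player's payoff to Up: q·2 + (1−q)·2 = 2
  the row player's payoff to Down: q·4 + (1−q)·0 = 4q
  2 = 4q  ⇒  -4q = -2  ⇒  q = 1/2.

p = 3/5, q = 1/2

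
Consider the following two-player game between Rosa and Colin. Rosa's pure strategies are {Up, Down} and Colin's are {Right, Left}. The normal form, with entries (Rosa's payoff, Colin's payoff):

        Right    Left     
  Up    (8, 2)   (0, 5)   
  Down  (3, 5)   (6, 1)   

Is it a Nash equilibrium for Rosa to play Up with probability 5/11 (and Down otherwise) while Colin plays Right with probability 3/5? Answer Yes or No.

No

Given Rosa's mix p = 5/11, Colin's payoff from Right is 40/11 but from Left is 31/11. Colin strictly prefers Right, so Colin would not mix.
So the proposed profile is not a Nash equilibrium.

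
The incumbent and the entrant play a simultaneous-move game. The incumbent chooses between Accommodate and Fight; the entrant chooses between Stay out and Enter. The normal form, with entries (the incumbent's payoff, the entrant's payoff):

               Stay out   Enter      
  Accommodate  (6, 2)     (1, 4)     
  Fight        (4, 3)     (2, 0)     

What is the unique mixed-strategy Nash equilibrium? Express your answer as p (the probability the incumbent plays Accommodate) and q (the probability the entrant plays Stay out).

p = 3/5, q = 1/3

The entrant's indifference between Stay out and Enter determines the incumbent's mixing probability p:
  the entrant's payoff to Stay out: p·2 + (1−p)·3 = -p + 3
  the entrant's payoff to Enter: p·4 + (1−p)·0 = 4p
  -p + 3 = 4p  ⇒  -5p = -3  ⇒  p = 3/5.
For the incumbent to be willing to mix, the incumbent must be indifferent between Accommodate and Fight, which pins down the entrant's mix.
  the incumbent's payoff to Accommodate: q·6 + (1−q)·1 = 5q + 1
  the incumbent's payoff to Fight: q·4 + (1−q)·2 = 2q + 2
  5q + 1 = 2q + 2  ⇒  3q = 1  ⇒  q = 1/3.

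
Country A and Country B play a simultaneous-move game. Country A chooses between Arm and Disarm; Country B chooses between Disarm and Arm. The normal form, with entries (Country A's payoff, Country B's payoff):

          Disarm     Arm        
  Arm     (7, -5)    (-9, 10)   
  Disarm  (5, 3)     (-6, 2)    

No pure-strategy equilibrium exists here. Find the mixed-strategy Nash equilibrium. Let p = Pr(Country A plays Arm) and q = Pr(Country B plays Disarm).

p = 1/16, q = 3/5

For Country B to be willing to mix, Country B must be indifferent between Disarm and Arm, which pins down Country A's mix.
  Country B's expected payoff from Disarm: p·(-5) + (1−p)·3 = -8p + 3
  Country B's expected payoff from Arm: p·10 + (1−p)·2 = 8p + 2
  -8p + 3 = 8p + 2  ⇒  -16p = -1  ⇒  p = 1/16.
In a mixed equilibrium Country A is indifferent between Arm and Disarm; this condition fixes q.
  Country A's expected payoff from Arm: q·7 + (1−q)·(-9) = 16q - 9
  Country A's expected payoff from Disarm: q·5 + (1−q)·(-6) = 11q - 6
  16q - 9 = 11q - 6  ⇒  5q = 3  ⇒  q = 3/5.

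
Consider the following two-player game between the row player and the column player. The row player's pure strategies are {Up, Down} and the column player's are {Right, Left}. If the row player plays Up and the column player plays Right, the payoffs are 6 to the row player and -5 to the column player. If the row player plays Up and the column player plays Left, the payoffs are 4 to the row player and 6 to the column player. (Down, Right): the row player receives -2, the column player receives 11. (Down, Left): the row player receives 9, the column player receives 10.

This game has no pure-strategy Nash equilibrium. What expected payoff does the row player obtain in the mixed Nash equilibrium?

The column player's mix must leave the row player indifferent between Up and Down.
  the row player's payoff to Up: q·6 + (1−q)·4 = 2q + 4
  the row player's payoff to Down: q·(-2) + (1−q)·9 = -11q + 9
  2q + 4 = -11q + 9  ⇒  13q = 5  ⇒  q = 5/13.
At equilibrium the row player is indifferent across rows, so the row player's payoff equals the payoff from Up: (5/13)·6 + (8/13)·4 = 62/13.

62/13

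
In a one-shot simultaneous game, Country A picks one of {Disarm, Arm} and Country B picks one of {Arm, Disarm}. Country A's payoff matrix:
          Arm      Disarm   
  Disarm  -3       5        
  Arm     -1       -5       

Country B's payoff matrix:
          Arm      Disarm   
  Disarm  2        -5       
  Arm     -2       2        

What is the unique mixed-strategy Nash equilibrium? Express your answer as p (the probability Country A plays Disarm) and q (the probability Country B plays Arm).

For Country B to be willing to mix, Country B must be indifferent between Arm and Disarm, which pins down Country A's mix.
  Country B's expected payoff from Arm: p·2 + (1−p)·(-2) = 4p - 2
  Country B's expected payoff from Disarm: p·(-5) + (1−p)·2 = -7p + 2
  4p - 2 = -7p + 2  ⇒  11p = 4  ⇒  p = 4/11.
In a mixed equilibrium Country A is indifferent between Disarm and Arm; this condition fixes q.
  Country A's expected payoff from Disarm: q·(-3) + (1−q)·5 = -8q + 5
  Country A's expected payoff from Arm: q·(-1) + (1−q)·(-5) = 4q - 5
  -8q + 5 = 4q - 5  ⇒  -12q = -10  ⇒  q = 5/6.

p = 4/11, q = 5/6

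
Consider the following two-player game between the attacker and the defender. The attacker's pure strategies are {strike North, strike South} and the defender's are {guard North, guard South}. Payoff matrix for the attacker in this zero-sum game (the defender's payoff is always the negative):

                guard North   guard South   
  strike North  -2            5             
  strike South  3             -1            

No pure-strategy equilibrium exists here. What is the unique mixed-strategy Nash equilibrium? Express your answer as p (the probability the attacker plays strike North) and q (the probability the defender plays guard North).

The defender's indifference between guard North and guard South determines the attacker's mixing probability p:
  the defender's expected payoff from guard North: p·2 + (1−p)·(-3) = 5p - 3
  the defender's expected payoff from guard South: p·(-5) + (1−p)·1 = -6p + 1
  5p - 3 = -6p + 1  ⇒  11p = 4  ⇒  p = 4/11.
The defender's mix must leave the attacker indifferent between strike North and strike South.
  the attacker's payoff from strike North: q·(-2) + (1−q)·5 = -7q + 5
  the attacker's payoff from strike South: q·3 + (1−q)·(-1) = 4q - 1
  -7q + 5 = 4q - 1  ⇒  -11q = -6  ⇒  q = 6/11.

p = 4/11, q = 6/11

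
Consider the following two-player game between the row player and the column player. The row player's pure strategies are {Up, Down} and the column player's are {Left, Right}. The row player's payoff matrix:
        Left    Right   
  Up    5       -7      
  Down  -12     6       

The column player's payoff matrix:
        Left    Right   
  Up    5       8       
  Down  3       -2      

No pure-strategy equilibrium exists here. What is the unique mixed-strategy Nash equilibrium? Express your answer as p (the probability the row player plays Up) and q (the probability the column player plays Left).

The row player's mix must leave the column player indifferent between Left and Right.
  the column player's payoff to Left: p·5 + (1−p)·3 = 2p + 3
  the column player's payoff to Right: p·8 + (1−p)·(-2) = 10p - 2
  2p + 3 = 10p - 2  ⇒  -8p = -5  ⇒  p = 5/8.
In a mixed equilibrium the row player is indifferent between Up and Down; this condition fixes q.
  the row player's expected payoff from Up: q·5 + (1−q)·(-7) = 12q - 7
  the row player's expected payoff from Down: q·(-12) + (1−q)·6 = -18q + 6
  12q - 7 = -18q + 6  ⇒  30q = 13  ⇒  q = 13/30.

p = 5/8, q = 13/30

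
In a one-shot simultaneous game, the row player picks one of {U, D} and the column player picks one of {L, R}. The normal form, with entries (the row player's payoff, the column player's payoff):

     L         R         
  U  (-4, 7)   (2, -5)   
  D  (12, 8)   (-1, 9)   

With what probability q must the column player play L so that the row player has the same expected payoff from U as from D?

The row player's indifference between U and D determines the column player's mixing probability q:
  the row player's payoff to U: q·(-4) + (1−q)·2 = -6q + 2
  the row player's payoff to D: q·12 + (1−q)·(-1) = 13q - 1
  -6q + 2 = 13q - 1  ⇒  -19q = -3  ⇒  q = 3/19.

q = 3/19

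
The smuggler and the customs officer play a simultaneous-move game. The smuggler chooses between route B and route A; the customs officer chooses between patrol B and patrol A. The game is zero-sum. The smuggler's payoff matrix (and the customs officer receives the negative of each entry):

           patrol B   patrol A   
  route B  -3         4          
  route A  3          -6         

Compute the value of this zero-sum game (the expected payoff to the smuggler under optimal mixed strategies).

The smuggler's indifference between route B and route A determines the customs officer's mixing probability q:
  the smuggler's payoff to route B: q·(-3) + (1−q)·4 = -7q + 4
  the smuggler's payoff to route A: q·3 + (1−q)·(-6) = 9q - 6
  -7q + 4 = 9q - 6  ⇒  -16q = -10  ⇒  q = 5/8.
The value is the smuggler's expected payoff against this mix (using route B): (5/8)·(-3) + (3/8)·4 = -3/8.

v = -3/8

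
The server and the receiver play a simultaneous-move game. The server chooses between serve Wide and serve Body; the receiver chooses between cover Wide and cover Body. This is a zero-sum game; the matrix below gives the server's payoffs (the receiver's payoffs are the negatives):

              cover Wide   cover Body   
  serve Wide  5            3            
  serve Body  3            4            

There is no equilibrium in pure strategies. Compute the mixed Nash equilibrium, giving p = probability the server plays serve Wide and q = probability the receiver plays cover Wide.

p = 1/3, q = 1/3

Set the receiver's expected payoff from cover Wide equal to that from cover Body:
  the receiver's payoff to cover Wide: p·(-5) + (1−p)·(-3) = -2p - 3
  the receiver's payoff to cover Body: p·(-3) + (1−p)·(-4) = p - 4
  -2p - 3 = p - 4  ⇒  -3p = -1  ⇒  p = 1/3.
The server's indifference between serve Wide and serve Body determines the receiver's mixing probability q:
  the server's payoff from serve Wide: q·5 + (1−q)·3 = 2q + 3
  the server's payoff from serve Body: q·3 + (1−q)·4 = -q + 4
  2q + 3 = -q + 4  ⇒  3q = 1  ⇒  q = 1/3.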